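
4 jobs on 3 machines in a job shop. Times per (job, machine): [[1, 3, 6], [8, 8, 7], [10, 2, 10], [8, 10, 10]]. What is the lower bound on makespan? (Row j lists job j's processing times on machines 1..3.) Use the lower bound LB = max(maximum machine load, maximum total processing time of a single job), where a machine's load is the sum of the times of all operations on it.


Machine loads:
  Machine 1: 1 + 8 + 10 + 8 = 27
  Machine 2: 3 + 8 + 2 + 10 = 23
  Machine 3: 6 + 7 + 10 + 10 = 33
Max machine load = 33
Job totals:
  Job 1: 10
  Job 2: 23
  Job 3: 22
  Job 4: 28
Max job total = 28
Lower bound = max(33, 28) = 33

33


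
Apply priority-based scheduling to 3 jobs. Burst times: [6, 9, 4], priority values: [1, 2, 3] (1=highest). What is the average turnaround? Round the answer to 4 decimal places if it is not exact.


Sort by priority (ascending = highest first):
Order: [(1, 6), (2, 9), (3, 4)]
Completion times:
  Priority 1, burst=6, C=6
  Priority 2, burst=9, C=15
  Priority 3, burst=4, C=19
Average turnaround = 40/3 = 13.3333

13.3333


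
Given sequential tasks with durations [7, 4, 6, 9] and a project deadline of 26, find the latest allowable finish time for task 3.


LF(activity 3) = deadline - sum of successor durations
Successors: activities 4 through 4 with durations [9]
Sum of successor durations = 9
LF = 26 - 9 = 17

17


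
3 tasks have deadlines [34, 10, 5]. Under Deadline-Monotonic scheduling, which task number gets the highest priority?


Sort tasks by relative deadline (ascending):
  Task 3: deadline = 5
  Task 2: deadline = 10
  Task 1: deadline = 34
Priority order (highest first): [3, 2, 1]
Highest priority task = 3

3


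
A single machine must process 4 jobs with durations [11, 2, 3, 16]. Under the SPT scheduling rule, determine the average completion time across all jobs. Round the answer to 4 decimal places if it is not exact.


Sort jobs by processing time (SPT order): [2, 3, 11, 16]
Compute completion times sequentially:
  Job 1: processing = 2, completes at 2
  Job 2: processing = 3, completes at 5
  Job 3: processing = 11, completes at 16
  Job 4: processing = 16, completes at 32
Sum of completion times = 55
Average completion time = 55/4 = 13.75

13.75


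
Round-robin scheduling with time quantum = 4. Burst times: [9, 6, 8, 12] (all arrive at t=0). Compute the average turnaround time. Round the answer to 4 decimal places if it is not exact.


Time quantum = 4
Execution trace:
  J1 runs 4 units, time = 4
  J2 runs 4 units, time = 8
  J3 runs 4 units, time = 12
  J4 runs 4 units, time = 16
  J1 runs 4 units, time = 20
  J2 runs 2 units, time = 22
  J3 runs 4 units, time = 26
  J4 runs 4 units, time = 30
  J1 runs 1 units, time = 31
  J4 runs 4 units, time = 35
Finish times: [31, 22, 26, 35]
Average turnaround = 114/4 = 28.5

28.5


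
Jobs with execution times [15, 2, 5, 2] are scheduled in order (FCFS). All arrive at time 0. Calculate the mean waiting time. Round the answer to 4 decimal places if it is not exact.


FCFS order (as given): [15, 2, 5, 2]
Waiting times:
  Job 1: wait = 0
  Job 2: wait = 15
  Job 3: wait = 17
  Job 4: wait = 22
Sum of waiting times = 54
Average waiting time = 54/4 = 13.5

13.5


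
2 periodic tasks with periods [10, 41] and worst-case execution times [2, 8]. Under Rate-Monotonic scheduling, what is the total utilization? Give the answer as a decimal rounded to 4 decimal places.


Compute individual utilizations (exact fractions):
  Task 1: C/T = 2/10 = 1/5 (approx. 0.2)
  Task 2: C/T = 8/41 (approx. 0.1951)
Total utilization U = 1/5 + 8/41 = 81/205
Rounded to 4 decimal places: U = 0.3951
RM (Liu & Layland) bound for 2 tasks = 0.828427; compare with U = 81/205 (approx. 0.395122)
U <= bound, so schedulable by RM sufficient condition.

0.3951


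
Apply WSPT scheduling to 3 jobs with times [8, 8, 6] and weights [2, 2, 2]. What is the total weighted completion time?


Compute p/w ratios and sort ascending (WSPT): [(6, 2), (8, 2), (8, 2)]
Compute weighted completion times:
  Job (p=6,w=2): C=6, w*C=2*6=12
  Job (p=8,w=2): C=14, w*C=2*14=28
  Job (p=8,w=2): C=22, w*C=2*22=44
Total weighted completion time = 84

84


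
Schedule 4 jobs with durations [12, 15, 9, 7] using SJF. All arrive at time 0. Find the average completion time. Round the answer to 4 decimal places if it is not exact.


SJF order (ascending): [7, 9, 12, 15]
Completion times:
  Job 1: burst=7, C=7
  Job 2: burst=9, C=16
  Job 3: burst=12, C=28
  Job 4: burst=15, C=43
Average completion = 94/4 = 23.5

23.5


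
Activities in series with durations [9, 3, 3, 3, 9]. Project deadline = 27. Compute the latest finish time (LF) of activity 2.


LF(activity 2) = deadline - sum of successor durations
Successors: activities 3 through 5 with durations [3, 3, 9]
Sum of successor durations = 15
LF = 27 - 15 = 12

12


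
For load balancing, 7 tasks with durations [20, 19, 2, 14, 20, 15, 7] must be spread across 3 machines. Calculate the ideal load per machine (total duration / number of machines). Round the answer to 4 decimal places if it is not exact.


Total processing time = 20 + 19 + 2 + 14 + 20 + 15 + 7 = 97
Number of machines = 3
Ideal balanced load = 97 / 3 = 32.3333

32.3333


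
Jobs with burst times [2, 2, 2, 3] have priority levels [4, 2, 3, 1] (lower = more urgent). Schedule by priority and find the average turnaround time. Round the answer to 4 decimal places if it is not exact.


Sort by priority (ascending = highest first):
Order: [(1, 3), (2, 2), (3, 2), (4, 2)]
Completion times:
  Priority 1, burst=3, C=3
  Priority 2, burst=2, C=5
  Priority 3, burst=2, C=7
  Priority 4, burst=2, C=9
Average turnaround = 24/4 = 6.0

6.0


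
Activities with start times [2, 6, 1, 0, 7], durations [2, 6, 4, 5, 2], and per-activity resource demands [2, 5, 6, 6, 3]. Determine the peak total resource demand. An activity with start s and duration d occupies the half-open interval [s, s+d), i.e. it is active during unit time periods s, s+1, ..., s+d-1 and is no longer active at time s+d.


Each activity i is active on [start_i, start_i + duration_i).
Compute total resource usage per time slot:
  t=0: active resources = [6], total = 6
  t=1: active resources = [6, 6], total = 12
  t=2: active resources = [2, 6, 6], total = 14
  t=3: active resources = [2, 6, 6], total = 14
  t=4: active resources = [6, 6], total = 12
  t=5: active resources = [], total = 0
  t=6: active resources = [5], total = 5
  t=7: active resources = [5, 3], total = 8
  t=8: active resources = [5, 3], total = 8
  t=9: active resources = [5], total = 5
  t=10: active resources = [5], total = 5
  t=11: active resources = [5], total = 5
Peak resource demand = 14

14


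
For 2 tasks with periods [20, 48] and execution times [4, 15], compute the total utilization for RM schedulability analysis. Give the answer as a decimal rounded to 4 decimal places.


Compute individual utilizations (exact fractions):
  Task 1: C/T = 4/20 = 1/5 (approx. 0.2)
  Task 2: C/T = 15/48 = 5/16 (approx. 0.3125)
Total utilization U = 1/5 + 5/16 = 41/80
Rounded to 4 decimal places: U = 0.5125
RM (Liu & Layland) bound for 2 tasks = 0.828427; compare with U = 41/80 (approx. 0.512500)
U <= bound, so schedulable by RM sufficient condition.

0.5125


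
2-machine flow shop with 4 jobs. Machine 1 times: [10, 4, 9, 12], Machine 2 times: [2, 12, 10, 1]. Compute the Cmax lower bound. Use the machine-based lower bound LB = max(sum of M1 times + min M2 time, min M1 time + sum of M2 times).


LB1 = sum(M1 times) + min(M2 times) = 35 + 1 = 36
LB2 = min(M1 times) + sum(M2 times) = 4 + 25 = 29
Lower bound = max(LB1, LB2) = max(36, 29) = 36

36


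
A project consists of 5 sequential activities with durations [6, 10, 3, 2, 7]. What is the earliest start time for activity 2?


Activity 2 starts after activities 1 through 1 complete.
Predecessor durations: [6]
ES = 6 = 6

6


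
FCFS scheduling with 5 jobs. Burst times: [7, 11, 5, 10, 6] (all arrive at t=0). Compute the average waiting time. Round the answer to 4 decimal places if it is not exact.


FCFS order (as given): [7, 11, 5, 10, 6]
Waiting times:
  Job 1: wait = 0
  Job 2: wait = 7
  Job 3: wait = 18
  Job 4: wait = 23
  Job 5: wait = 33
Sum of waiting times = 81
Average waiting time = 81/5 = 16.2

16.2


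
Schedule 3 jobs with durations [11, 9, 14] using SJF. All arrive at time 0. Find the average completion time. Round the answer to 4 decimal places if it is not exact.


SJF order (ascending): [9, 11, 14]
Completion times:
  Job 1: burst=9, C=9
  Job 2: burst=11, C=20
  Job 3: burst=14, C=34
Average completion = 63/3 = 21.0

21.0


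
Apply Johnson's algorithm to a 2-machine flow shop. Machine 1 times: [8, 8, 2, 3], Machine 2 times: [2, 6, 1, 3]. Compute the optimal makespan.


Apply Johnson's rule:
  Group 1 (a <= b): [(4, 3, 3)]
  Group 2 (a > b): [(2, 8, 6), (1, 8, 2), (3, 2, 1)]
Optimal job order: [4, 2, 1, 3]
Schedule:
  Job 4: M1 done at 3, M2 done at 6
  Job 2: M1 done at 11, M2 done at 17
  Job 1: M1 done at 19, M2 done at 21
  Job 3: M1 done at 21, M2 done at 22
Makespan = 22

22


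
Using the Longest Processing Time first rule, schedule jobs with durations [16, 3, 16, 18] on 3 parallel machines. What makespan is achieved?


Sort jobs in decreasing order (LPT): [18, 16, 16, 3]
Assign each job to the least loaded machine:
  Machine 1: jobs [18], load = 18
  Machine 2: jobs [16, 3], load = 19
  Machine 3: jobs [16], load = 16
Makespan = max load = 19

19


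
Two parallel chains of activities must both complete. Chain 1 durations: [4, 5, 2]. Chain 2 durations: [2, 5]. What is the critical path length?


Path A total = 4 + 5 + 2 = 11
Path B total = 2 + 5 = 7
Critical path = longest path = max(11, 7) = 11

11


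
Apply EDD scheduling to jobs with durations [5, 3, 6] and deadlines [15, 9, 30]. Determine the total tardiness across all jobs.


Sort by due date (EDD order): [(3, 9), (5, 15), (6, 30)]
Compute completion times and tardiness:
  Job 1: p=3, d=9, C=3, tardiness=max(0,3-9)=0
  Job 2: p=5, d=15, C=8, tardiness=max(0,8-15)=0
  Job 3: p=6, d=30, C=14, tardiness=max(0,14-30)=0
Total tardiness = 0

0


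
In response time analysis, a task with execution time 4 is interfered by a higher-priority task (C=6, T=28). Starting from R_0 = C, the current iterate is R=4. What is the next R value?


R_next = C + ceil(R_prev / T_hp) * C_hp
ceil(4 / 28) = ceil(0.1429) = 1
Interference = 1 * 6 = 6
R_next = 4 + 6 = 10

10


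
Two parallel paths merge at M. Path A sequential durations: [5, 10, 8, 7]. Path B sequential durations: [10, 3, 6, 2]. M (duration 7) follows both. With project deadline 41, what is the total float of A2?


Forward pass: ES(A2) = sum of predecessors on chain A = 5
EF = ES + duration = 5 + 10 = 15
Backward pass: LF(M) = deadline = 41; LS(M) = 41 - 7 = 34
LF(A2) = LS(M) - sum(successors on chain A) = 34 - 15 = 19
LS = LF - duration = 19 - 10 = 9
Total float = LS - ES = 9 - 5 = 4

4


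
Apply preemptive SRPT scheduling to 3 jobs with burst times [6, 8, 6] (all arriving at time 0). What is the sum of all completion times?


Since all jobs arrive at t=0, SRPT equals SPT ordering.
SPT order: [6, 6, 8]
Completion times:
  Job 1: p=6, C=6
  Job 2: p=6, C=12
  Job 3: p=8, C=20
Total completion time = 6 + 12 + 20 = 38

38


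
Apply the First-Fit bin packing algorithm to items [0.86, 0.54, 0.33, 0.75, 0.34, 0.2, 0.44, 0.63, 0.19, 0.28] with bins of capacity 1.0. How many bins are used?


Place items sequentially using First-Fit:
  Item 0.86 -> new Bin 1
  Item 0.54 -> new Bin 2
  Item 0.33 -> Bin 2 (now 0.87)
  Item 0.75 -> new Bin 3
  Item 0.34 -> new Bin 4
  Item 0.2 -> Bin 3 (now 0.95)
  Item 0.44 -> Bin 4 (now 0.78)
  Item 0.63 -> new Bin 5
  Item 0.19 -> Bin 4 (now 0.97)
  Item 0.28 -> Bin 5 (now 0.91)
Total bins used = 5

5


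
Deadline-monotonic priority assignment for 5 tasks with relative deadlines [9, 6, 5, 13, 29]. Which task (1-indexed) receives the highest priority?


Sort tasks by relative deadline (ascending):
  Task 3: deadline = 5
  Task 2: deadline = 6
  Task 1: deadline = 9
  Task 4: deadline = 13
  Task 5: deadline = 29
Priority order (highest first): [3, 2, 1, 4, 5]
Highest priority task = 3

3


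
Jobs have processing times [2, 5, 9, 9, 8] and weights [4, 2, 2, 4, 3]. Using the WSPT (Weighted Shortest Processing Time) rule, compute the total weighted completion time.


Compute p/w ratios and sort ascending (WSPT): [(2, 4), (9, 4), (5, 2), (8, 3), (9, 2)]
Compute weighted completion times:
  Job (p=2,w=4): C=2, w*C=4*2=8
  Job (p=9,w=4): C=11, w*C=4*11=44
  Job (p=5,w=2): C=16, w*C=2*16=32
  Job (p=8,w=3): C=24, w*C=3*24=72
  Job (p=9,w=2): C=33, w*C=2*33=66
Total weighted completion time = 222

222


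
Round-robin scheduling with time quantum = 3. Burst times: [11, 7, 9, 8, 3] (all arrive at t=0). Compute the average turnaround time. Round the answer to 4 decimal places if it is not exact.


Time quantum = 3
Execution trace:
  J1 runs 3 units, time = 3
  J2 runs 3 units, time = 6
  J3 runs 3 units, time = 9
  J4 runs 3 units, time = 12
  J5 runs 3 units, time = 15
  J1 runs 3 units, time = 18
  J2 runs 3 units, time = 21
  J3 runs 3 units, time = 24
  J4 runs 3 units, time = 27
  J1 runs 3 units, time = 30
  J2 runs 1 units, time = 31
  J3 runs 3 units, time = 34
  J4 runs 2 units, time = 36
  J1 runs 2 units, time = 38
Finish times: [38, 31, 34, 36, 15]
Average turnaround = 154/5 = 30.8

30.8


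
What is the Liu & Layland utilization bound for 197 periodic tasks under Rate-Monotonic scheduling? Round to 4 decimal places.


Compute 2^(1/197) = 1.0035247108
Subtract 1: 1.0035247108 - 1 = 0.0035247108
Multiply by n: 197 * 0.0035247108 = 0.6943680276
Round to 4 dp: 0.6944

0.6944


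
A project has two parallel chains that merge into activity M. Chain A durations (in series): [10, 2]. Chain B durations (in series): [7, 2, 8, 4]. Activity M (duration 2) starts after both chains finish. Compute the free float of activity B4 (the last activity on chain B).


ES(B4) = sum of predecessors on chain B = 17
EF(B4) = ES + duration = 17 + 4 = 21
Successor of B4 is M. ES(M) = max(sum(A), sum(B)) = max(12, 21) = 21
Free float = ES(successor) - EF(current) = 21 - 21 = 0

0


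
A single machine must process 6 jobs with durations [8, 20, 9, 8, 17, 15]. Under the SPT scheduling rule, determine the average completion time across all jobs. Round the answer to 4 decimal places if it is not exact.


Sort jobs by processing time (SPT order): [8, 8, 9, 15, 17, 20]
Compute completion times sequentially:
  Job 1: processing = 8, completes at 8
  Job 2: processing = 8, completes at 16
  Job 3: processing = 9, completes at 25
  Job 4: processing = 15, completes at 40
  Job 5: processing = 17, completes at 57
  Job 6: processing = 20, completes at 77
Sum of completion times = 223
Average completion time = 223/6 = 37.1667

37.1667


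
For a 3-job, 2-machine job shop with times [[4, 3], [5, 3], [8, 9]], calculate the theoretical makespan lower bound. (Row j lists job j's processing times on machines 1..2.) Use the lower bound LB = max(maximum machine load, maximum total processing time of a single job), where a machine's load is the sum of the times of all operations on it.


Machine loads:
  Machine 1: 4 + 5 + 8 = 17
  Machine 2: 3 + 3 + 9 = 15
Max machine load = 17
Job totals:
  Job 1: 7
  Job 2: 8
  Job 3: 17
Max job total = 17
Lower bound = max(17, 17) = 17

17


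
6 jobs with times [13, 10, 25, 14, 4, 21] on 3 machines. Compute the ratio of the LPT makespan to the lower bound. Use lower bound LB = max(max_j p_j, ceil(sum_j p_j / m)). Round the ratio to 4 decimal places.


LPT order: [25, 21, 14, 13, 10, 4]
Machine loads after assignment: [29, 31, 27]
LPT makespan = 31
Lower bound = max(max_job, ceil(total/3)) = max(25, 29) = 29
Ratio = 31 / 29 = 1.069

1.069


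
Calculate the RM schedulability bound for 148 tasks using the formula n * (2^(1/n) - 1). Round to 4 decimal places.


Compute 2^(1/148) = 1.0046944113
Subtract 1: 1.0046944113 - 1 = 0.0046944113
Multiply by n: 148 * 0.0046944113 = 0.6947728724
Round to 4 dp: 0.6948

0.6948


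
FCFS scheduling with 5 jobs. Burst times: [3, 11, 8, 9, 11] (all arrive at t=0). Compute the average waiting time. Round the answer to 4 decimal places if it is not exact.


FCFS order (as given): [3, 11, 8, 9, 11]
Waiting times:
  Job 1: wait = 0
  Job 2: wait = 3
  Job 3: wait = 14
  Job 4: wait = 22
  Job 5: wait = 31
Sum of waiting times = 70
Average waiting time = 70/5 = 14.0

14.0


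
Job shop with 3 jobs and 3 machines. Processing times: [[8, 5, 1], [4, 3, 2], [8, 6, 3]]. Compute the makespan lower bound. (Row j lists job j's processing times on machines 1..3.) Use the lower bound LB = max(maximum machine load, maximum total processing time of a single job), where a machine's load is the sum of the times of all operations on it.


Machine loads:
  Machine 1: 8 + 4 + 8 = 20
  Machine 2: 5 + 3 + 6 = 14
  Machine 3: 1 + 2 + 3 = 6
Max machine load = 20
Job totals:
  Job 1: 14
  Job 2: 9
  Job 3: 17
Max job total = 17
Lower bound = max(20, 17) = 20

20


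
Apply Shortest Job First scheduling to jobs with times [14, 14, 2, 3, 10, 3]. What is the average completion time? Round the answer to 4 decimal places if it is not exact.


SJF order (ascending): [2, 3, 3, 10, 14, 14]
Completion times:
  Job 1: burst=2, C=2
  Job 2: burst=3, C=5
  Job 3: burst=3, C=8
  Job 4: burst=10, C=18
  Job 5: burst=14, C=32
  Job 6: burst=14, C=46
Average completion = 111/6 = 18.5

18.5


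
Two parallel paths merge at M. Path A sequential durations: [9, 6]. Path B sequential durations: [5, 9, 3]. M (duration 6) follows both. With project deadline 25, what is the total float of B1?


Forward pass: ES(B1) = sum of predecessors on chain B = 0
EF = ES + duration = 0 + 5 = 5
Backward pass: LF(M) = deadline = 25; LS(M) = 25 - 6 = 19
LF(B1) = LS(M) - sum(successors on chain B) = 19 - 12 = 7
LS = LF - duration = 7 - 5 = 2
Total float = LS - ES = 2 - 0 = 2

2


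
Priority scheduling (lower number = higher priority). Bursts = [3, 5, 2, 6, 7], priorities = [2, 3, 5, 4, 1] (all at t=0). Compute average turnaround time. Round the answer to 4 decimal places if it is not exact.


Sort by priority (ascending = highest first):
Order: [(1, 7), (2, 3), (3, 5), (4, 6), (5, 2)]
Completion times:
  Priority 1, burst=7, C=7
  Priority 2, burst=3, C=10
  Priority 3, burst=5, C=15
  Priority 4, burst=6, C=21
  Priority 5, burst=2, C=23
Average turnaround = 76/5 = 15.2

15.2


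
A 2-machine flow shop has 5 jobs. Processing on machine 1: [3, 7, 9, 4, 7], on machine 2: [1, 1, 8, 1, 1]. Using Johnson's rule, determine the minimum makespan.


Apply Johnson's rule:
  Group 1 (a <= b): []
  Group 2 (a > b): [(3, 9, 8), (1, 3, 1), (2, 7, 1), (4, 4, 1), (5, 7, 1)]
Optimal job order: [3, 1, 2, 4, 5]
Schedule:
  Job 3: M1 done at 9, M2 done at 17
  Job 1: M1 done at 12, M2 done at 18
  Job 2: M1 done at 19, M2 done at 20
  Job 4: M1 done at 23, M2 done at 24
  Job 5: M1 done at 30, M2 done at 31
Makespan = 31

31


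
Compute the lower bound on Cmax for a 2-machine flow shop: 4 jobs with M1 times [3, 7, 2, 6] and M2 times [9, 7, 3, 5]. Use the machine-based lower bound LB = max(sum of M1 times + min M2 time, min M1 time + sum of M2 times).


LB1 = sum(M1 times) + min(M2 times) = 18 + 3 = 21
LB2 = min(M1 times) + sum(M2 times) = 2 + 24 = 26
Lower bound = max(LB1, LB2) = max(21, 26) = 26

26


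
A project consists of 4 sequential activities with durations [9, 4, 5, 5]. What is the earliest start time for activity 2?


Activity 2 starts after activities 1 through 1 complete.
Predecessor durations: [9]
ES = 9 = 9

9


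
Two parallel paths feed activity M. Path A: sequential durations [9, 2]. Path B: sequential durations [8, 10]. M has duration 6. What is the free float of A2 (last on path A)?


ES(A2) = sum of predecessors on chain A = 9
EF(A2) = ES + duration = 9 + 2 = 11
Successor of A2 is M. ES(M) = max(sum(A), sum(B)) = max(11, 18) = 18
Free float = ES(successor) - EF(current) = 18 - 11 = 7

7


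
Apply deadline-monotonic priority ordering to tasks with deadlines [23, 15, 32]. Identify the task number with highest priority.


Sort tasks by relative deadline (ascending):
  Task 2: deadline = 15
  Task 1: deadline = 23
  Task 3: deadline = 32
Priority order (highest first): [2, 1, 3]
Highest priority task = 2

2


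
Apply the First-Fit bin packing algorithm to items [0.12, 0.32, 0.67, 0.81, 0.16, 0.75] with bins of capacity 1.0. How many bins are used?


Place items sequentially using First-Fit:
  Item 0.12 -> new Bin 1
  Item 0.32 -> Bin 1 (now 0.44)
  Item 0.67 -> new Bin 2
  Item 0.81 -> new Bin 3
  Item 0.16 -> Bin 1 (now 0.6)
  Item 0.75 -> new Bin 4
Total bins used = 4

4


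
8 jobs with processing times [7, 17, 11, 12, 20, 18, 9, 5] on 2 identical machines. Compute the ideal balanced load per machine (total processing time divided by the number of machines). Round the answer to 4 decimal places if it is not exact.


Total processing time = 7 + 17 + 11 + 12 + 20 + 18 + 9 + 5 = 99
Number of machines = 2
Ideal balanced load = 99 / 2 = 49.5

49.5


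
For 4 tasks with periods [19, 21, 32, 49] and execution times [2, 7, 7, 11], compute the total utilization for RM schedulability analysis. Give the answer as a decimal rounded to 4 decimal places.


Compute individual utilizations (exact fractions):
  Task 1: C/T = 2/19 (approx. 0.1053)
  Task 2: C/T = 7/21 = 1/3 (approx. 0.3333)
  Task 3: C/T = 7/32 (approx. 0.2188)
  Task 4: C/T = 11/49 (approx. 0.2245)
Total utilization U = 2/19 + 1/3 + 7/32 + 11/49 = 78815/89376
Rounded to 4 decimal places: U = 0.8818
RM (Liu & Layland) bound for 4 tasks = 0.756828; compare with U = 78815/89376 (approx. 0.881836)
bound < U <= 1, so the RM sufficient condition is not met (inconclusive; an exact test such as response-time analysis is needed).

0.8818


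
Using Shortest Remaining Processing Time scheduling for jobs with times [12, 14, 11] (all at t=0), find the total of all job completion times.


Since all jobs arrive at t=0, SRPT equals SPT ordering.
SPT order: [11, 12, 14]
Completion times:
  Job 1: p=11, C=11
  Job 2: p=12, C=23
  Job 3: p=14, C=37
Total completion time = 11 + 23 + 37 = 71

71


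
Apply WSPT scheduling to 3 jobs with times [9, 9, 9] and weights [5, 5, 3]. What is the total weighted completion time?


Compute p/w ratios and sort ascending (WSPT): [(9, 5), (9, 5), (9, 3)]
Compute weighted completion times:
  Job (p=9,w=5): C=9, w*C=5*9=45
  Job (p=9,w=5): C=18, w*C=5*18=90
  Job (p=9,w=3): C=27, w*C=3*27=81
Total weighted completion time = 216

216


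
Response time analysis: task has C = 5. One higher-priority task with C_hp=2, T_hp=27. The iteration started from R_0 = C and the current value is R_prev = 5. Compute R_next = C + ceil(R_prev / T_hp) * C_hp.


R_next = C + ceil(R_prev / T_hp) * C_hp
ceil(5 / 27) = ceil(0.1852) = 1
Interference = 1 * 2 = 2
R_next = 5 + 2 = 7

7


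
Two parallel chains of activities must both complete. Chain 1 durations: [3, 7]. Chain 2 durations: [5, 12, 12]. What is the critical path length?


Path A total = 3 + 7 = 10
Path B total = 5 + 12 + 12 = 29
Critical path = longest path = max(10, 29) = 29

29


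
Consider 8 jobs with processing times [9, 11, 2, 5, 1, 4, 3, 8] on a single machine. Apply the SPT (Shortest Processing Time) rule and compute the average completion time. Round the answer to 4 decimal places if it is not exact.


Sort jobs by processing time (SPT order): [1, 2, 3, 4, 5, 8, 9, 11]
Compute completion times sequentially:
  Job 1: processing = 1, completes at 1
  Job 2: processing = 2, completes at 3
  Job 3: processing = 3, completes at 6
  Job 4: processing = 4, completes at 10
  Job 5: processing = 5, completes at 15
  Job 6: processing = 8, completes at 23
  Job 7: processing = 9, completes at 32
  Job 8: processing = 11, completes at 43
Sum of completion times = 133
Average completion time = 133/8 = 16.625

16.625


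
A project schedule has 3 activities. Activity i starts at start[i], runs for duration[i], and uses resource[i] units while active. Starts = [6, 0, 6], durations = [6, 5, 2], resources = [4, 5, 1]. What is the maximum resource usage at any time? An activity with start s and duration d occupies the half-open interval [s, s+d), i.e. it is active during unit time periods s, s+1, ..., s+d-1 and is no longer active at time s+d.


Each activity i is active on [start_i, start_i + duration_i).
Compute total resource usage per time slot:
  t=0: active resources = [5], total = 5
  t=1: active resources = [5], total = 5
  t=2: active resources = [5], total = 5
  t=3: active resources = [5], total = 5
  t=4: active resources = [5], total = 5
  t=5: active resources = [], total = 0
  t=6: active resources = [4, 1], total = 5
  t=7: active resources = [4, 1], total = 5
  t=8: active resources = [4], total = 4
  t=9: active resources = [4], total = 4
  t=10: active resources = [4], total = 4
  t=11: active resources = [4], total = 4
Peak resource demand = 5

5


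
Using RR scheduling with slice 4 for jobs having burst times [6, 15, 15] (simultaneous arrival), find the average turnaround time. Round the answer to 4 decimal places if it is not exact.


Time quantum = 4
Execution trace:
  J1 runs 4 units, time = 4
  J2 runs 4 units, time = 8
  J3 runs 4 units, time = 12
  J1 runs 2 units, time = 14
  J2 runs 4 units, time = 18
  J3 runs 4 units, time = 22
  J2 runs 4 units, time = 26
  J3 runs 4 units, time = 30
  J2 runs 3 units, time = 33
  J3 runs 3 units, time = 36
Finish times: [14, 33, 36]
Average turnaround = 83/3 = 27.6667

27.6667


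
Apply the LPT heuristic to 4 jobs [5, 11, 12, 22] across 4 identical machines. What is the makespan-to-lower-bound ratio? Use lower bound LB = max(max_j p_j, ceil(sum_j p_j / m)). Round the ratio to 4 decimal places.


LPT order: [22, 12, 11, 5]
Machine loads after assignment: [22, 12, 11, 5]
LPT makespan = 22
Lower bound = max(max_job, ceil(total/4)) = max(22, 13) = 22
Ratio = 22 / 22 = 1.0

1.0


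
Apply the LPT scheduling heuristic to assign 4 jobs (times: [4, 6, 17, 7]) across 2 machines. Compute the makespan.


Sort jobs in decreasing order (LPT): [17, 7, 6, 4]
Assign each job to the least loaded machine:
  Machine 1: jobs [17], load = 17
  Machine 2: jobs [7, 6, 4], load = 17
Makespan = max load = 17

17


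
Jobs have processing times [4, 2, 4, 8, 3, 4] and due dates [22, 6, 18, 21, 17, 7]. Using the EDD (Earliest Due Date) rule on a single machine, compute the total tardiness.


Sort by due date (EDD order): [(2, 6), (4, 7), (3, 17), (4, 18), (8, 21), (4, 22)]
Compute completion times and tardiness:
  Job 1: p=2, d=6, C=2, tardiness=max(0,2-6)=0
  Job 2: p=4, d=7, C=6, tardiness=max(0,6-7)=0
  Job 3: p=3, d=17, C=9, tardiness=max(0,9-17)=0
  Job 4: p=4, d=18, C=13, tardiness=max(0,13-18)=0
  Job 5: p=8, d=21, C=21, tardiness=max(0,21-21)=0
  Job 6: p=4, d=22, C=25, tardiness=max(0,25-22)=3
Total tardiness = 3

3


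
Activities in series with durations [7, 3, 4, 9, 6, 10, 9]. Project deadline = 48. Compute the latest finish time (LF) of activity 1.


LF(activity 1) = deadline - sum of successor durations
Successors: activities 2 through 7 with durations [3, 4, 9, 6, 10, 9]
Sum of successor durations = 41
LF = 48 - 41 = 7

7


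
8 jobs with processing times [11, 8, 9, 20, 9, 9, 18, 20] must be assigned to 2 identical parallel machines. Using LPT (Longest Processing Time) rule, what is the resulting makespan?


Sort jobs in decreasing order (LPT): [20, 20, 18, 11, 9, 9, 9, 8]
Assign each job to the least loaded machine:
  Machine 1: jobs [20, 18, 9, 8], load = 55
  Machine 2: jobs [20, 11, 9, 9], load = 49
Makespan = max load = 55

55


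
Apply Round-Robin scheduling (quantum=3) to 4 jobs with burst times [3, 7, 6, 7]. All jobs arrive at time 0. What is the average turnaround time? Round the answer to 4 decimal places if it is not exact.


Time quantum = 3
Execution trace:
  J1 runs 3 units, time = 3
  J2 runs 3 units, time = 6
  J3 runs 3 units, time = 9
  J4 runs 3 units, time = 12
  J2 runs 3 units, time = 15
  J3 runs 3 units, time = 18
  J4 runs 3 units, time = 21
  J2 runs 1 units, time = 22
  J4 runs 1 units, time = 23
Finish times: [3, 22, 18, 23]
Average turnaround = 66/4 = 16.5

16.5


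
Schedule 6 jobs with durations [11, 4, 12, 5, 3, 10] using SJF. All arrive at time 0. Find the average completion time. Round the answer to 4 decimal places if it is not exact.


SJF order (ascending): [3, 4, 5, 10, 11, 12]
Completion times:
  Job 1: burst=3, C=3
  Job 2: burst=4, C=7
  Job 3: burst=5, C=12
  Job 4: burst=10, C=22
  Job 5: burst=11, C=33
  Job 6: burst=12, C=45
Average completion = 122/6 = 20.3333

20.3333


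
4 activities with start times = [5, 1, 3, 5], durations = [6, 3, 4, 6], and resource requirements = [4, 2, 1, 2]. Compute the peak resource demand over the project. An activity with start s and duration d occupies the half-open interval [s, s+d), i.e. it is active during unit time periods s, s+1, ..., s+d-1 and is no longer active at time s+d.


Each activity i is active on [start_i, start_i + duration_i).
Compute total resource usage per time slot:
  t=0: active resources = [], total = 0
  t=1: active resources = [2], total = 2
  t=2: active resources = [2], total = 2
  t=3: active resources = [2, 1], total = 3
  t=4: active resources = [1], total = 1
  t=5: active resources = [4, 1, 2], total = 7
  t=6: active resources = [4, 1, 2], total = 7
  t=7: active resources = [4, 2], total = 6
  t=8: active resources = [4, 2], total = 6
  t=9: active resources = [4, 2], total = 6
  t=10: active resources = [4, 2], total = 6
Peak resource demand = 7

7


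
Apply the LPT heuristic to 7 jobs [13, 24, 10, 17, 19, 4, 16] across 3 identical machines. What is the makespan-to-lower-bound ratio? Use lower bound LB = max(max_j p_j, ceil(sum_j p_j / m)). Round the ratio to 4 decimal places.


LPT order: [24, 19, 17, 16, 13, 10, 4]
Machine loads after assignment: [34, 36, 33]
LPT makespan = 36
Lower bound = max(max_job, ceil(total/3)) = max(24, 35) = 35
Ratio = 36 / 35 = 1.0286

1.0286


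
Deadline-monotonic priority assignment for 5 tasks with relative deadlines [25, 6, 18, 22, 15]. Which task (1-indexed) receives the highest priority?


Sort tasks by relative deadline (ascending):
  Task 2: deadline = 6
  Task 5: deadline = 15
  Task 3: deadline = 18
  Task 4: deadline = 22
  Task 1: deadline = 25
Priority order (highest first): [2, 5, 3, 4, 1]
Highest priority task = 2

2


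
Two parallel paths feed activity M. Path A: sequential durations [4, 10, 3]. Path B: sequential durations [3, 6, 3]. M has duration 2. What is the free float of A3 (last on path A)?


ES(A3) = sum of predecessors on chain A = 14
EF(A3) = ES + duration = 14 + 3 = 17
Successor of A3 is M. ES(M) = max(sum(A), sum(B)) = max(17, 12) = 17
Free float = ES(successor) - EF(current) = 17 - 17 = 0

0


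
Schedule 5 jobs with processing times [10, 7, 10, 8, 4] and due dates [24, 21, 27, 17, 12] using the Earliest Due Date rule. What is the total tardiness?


Sort by due date (EDD order): [(4, 12), (8, 17), (7, 21), (10, 24), (10, 27)]
Compute completion times and tardiness:
  Job 1: p=4, d=12, C=4, tardiness=max(0,4-12)=0
  Job 2: p=8, d=17, C=12, tardiness=max(0,12-17)=0
  Job 3: p=7, d=21, C=19, tardiness=max(0,19-21)=0
  Job 4: p=10, d=24, C=29, tardiness=max(0,29-24)=5
  Job 5: p=10, d=27, C=39, tardiness=max(0,39-27)=12
Total tardiness = 17

17


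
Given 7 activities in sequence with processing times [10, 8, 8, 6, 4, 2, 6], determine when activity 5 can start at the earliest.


Activity 5 starts after activities 1 through 4 complete.
Predecessor durations: [10, 8, 8, 6]
ES = 10 + 8 + 8 + 6 = 32

32


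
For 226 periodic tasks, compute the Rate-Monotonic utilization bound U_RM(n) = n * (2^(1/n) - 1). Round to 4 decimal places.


Compute 2^(1/226) = 1.0030717310
Subtract 1: 1.0030717310 - 1 = 0.0030717310
Multiply by n: 226 * 0.0030717310 = 0.6942112060
Round to 4 dp: 0.6942

0.6942


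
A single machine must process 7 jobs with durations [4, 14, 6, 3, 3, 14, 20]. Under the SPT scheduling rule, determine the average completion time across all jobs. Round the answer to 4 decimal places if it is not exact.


Sort jobs by processing time (SPT order): [3, 3, 4, 6, 14, 14, 20]
Compute completion times sequentially:
  Job 1: processing = 3, completes at 3
  Job 2: processing = 3, completes at 6
  Job 3: processing = 4, completes at 10
  Job 4: processing = 6, completes at 16
  Job 5: processing = 14, completes at 30
  Job 6: processing = 14, completes at 44
  Job 7: processing = 20, completes at 64
Sum of completion times = 173
Average completion time = 173/7 = 24.7143

24.7143


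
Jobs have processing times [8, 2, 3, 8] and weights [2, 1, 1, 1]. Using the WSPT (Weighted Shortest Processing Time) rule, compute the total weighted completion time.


Compute p/w ratios and sort ascending (WSPT): [(2, 1), (3, 1), (8, 2), (8, 1)]
Compute weighted completion times:
  Job (p=2,w=1): C=2, w*C=1*2=2
  Job (p=3,w=1): C=5, w*C=1*5=5
  Job (p=8,w=2): C=13, w*C=2*13=26
  Job (p=8,w=1): C=21, w*C=1*21=21
Total weighted completion time = 54

54


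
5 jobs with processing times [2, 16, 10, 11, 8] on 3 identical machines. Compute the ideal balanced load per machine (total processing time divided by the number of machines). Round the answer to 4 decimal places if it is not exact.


Total processing time = 2 + 16 + 10 + 11 + 8 = 47
Number of machines = 3
Ideal balanced load = 47 / 3 = 15.6667

15.6667


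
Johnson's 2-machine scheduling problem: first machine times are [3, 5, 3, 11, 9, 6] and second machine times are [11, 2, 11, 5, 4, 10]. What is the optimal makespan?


Apply Johnson's rule:
  Group 1 (a <= b): [(1, 3, 11), (3, 3, 11), (6, 6, 10)]
  Group 2 (a > b): [(4, 11, 5), (5, 9, 4), (2, 5, 2)]
Optimal job order: [1, 3, 6, 4, 5, 2]
Schedule:
  Job 1: M1 done at 3, M2 done at 14
  Job 3: M1 done at 6, M2 done at 25
  Job 6: M1 done at 12, M2 done at 35
  Job 4: M1 done at 23, M2 done at 40
  Job 5: M1 done at 32, M2 done at 44
  Job 2: M1 done at 37, M2 done at 46
Makespan = 46

46


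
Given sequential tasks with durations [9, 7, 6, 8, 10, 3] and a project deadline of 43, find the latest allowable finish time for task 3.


LF(activity 3) = deadline - sum of successor durations
Successors: activities 4 through 6 with durations [8, 10, 3]
Sum of successor durations = 21
LF = 43 - 21 = 22

22


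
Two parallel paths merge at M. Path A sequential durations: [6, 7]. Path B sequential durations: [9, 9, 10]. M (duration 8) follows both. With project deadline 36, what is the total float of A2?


Forward pass: ES(A2) = sum of predecessors on chain A = 6
EF = ES + duration = 6 + 7 = 13
Backward pass: LF(M) = deadline = 36; LS(M) = 36 - 8 = 28
LF(A2) = LS(M) - sum(successors on chain A) = 28 - 0 = 28
LS = LF - duration = 28 - 7 = 21
Total float = LS - ES = 21 - 6 = 15

15


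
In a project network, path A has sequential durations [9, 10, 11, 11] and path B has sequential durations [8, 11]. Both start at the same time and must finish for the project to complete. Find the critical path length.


Path A total = 9 + 10 + 11 + 11 = 41
Path B total = 8 + 11 = 19
Critical path = longest path = max(41, 19) = 41

41


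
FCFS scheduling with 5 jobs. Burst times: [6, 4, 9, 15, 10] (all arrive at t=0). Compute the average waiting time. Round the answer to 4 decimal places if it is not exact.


FCFS order (as given): [6, 4, 9, 15, 10]
Waiting times:
  Job 1: wait = 0
  Job 2: wait = 6
  Job 3: wait = 10
  Job 4: wait = 19
  Job 5: wait = 34
Sum of waiting times = 69
Average waiting time = 69/5 = 13.8

13.8


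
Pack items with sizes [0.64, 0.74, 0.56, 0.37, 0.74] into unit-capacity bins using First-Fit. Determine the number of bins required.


Place items sequentially using First-Fit:
  Item 0.64 -> new Bin 1
  Item 0.74 -> new Bin 2
  Item 0.56 -> new Bin 3
  Item 0.37 -> Bin 3 (now 0.93)
  Item 0.74 -> new Bin 4
Total bins used = 4

4


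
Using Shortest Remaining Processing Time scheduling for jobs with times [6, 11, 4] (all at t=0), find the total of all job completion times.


Since all jobs arrive at t=0, SRPT equals SPT ordering.
SPT order: [4, 6, 11]
Completion times:
  Job 1: p=4, C=4
  Job 2: p=6, C=10
  Job 3: p=11, C=21
Total completion time = 4 + 10 + 21 = 35

35


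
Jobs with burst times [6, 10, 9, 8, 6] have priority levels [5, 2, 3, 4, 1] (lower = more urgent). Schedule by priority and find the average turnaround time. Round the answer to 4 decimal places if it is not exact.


Sort by priority (ascending = highest first):
Order: [(1, 6), (2, 10), (3, 9), (4, 8), (5, 6)]
Completion times:
  Priority 1, burst=6, C=6
  Priority 2, burst=10, C=16
  Priority 3, burst=9, C=25
  Priority 4, burst=8, C=33
  Priority 5, burst=6, C=39
Average turnaround = 119/5 = 23.8

23.8


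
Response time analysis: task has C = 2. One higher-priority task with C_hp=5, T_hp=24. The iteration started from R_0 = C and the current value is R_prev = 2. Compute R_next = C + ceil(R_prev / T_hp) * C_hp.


R_next = C + ceil(R_prev / T_hp) * C_hp
ceil(2 / 24) = ceil(0.0833) = 1
Interference = 1 * 5 = 5
R_next = 2 + 5 = 7

7


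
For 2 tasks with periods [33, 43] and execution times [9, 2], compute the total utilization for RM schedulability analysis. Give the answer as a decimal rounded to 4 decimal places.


Compute individual utilizations (exact fractions):
  Task 1: C/T = 9/33 = 3/11 (approx. 0.2727)
  Task 2: C/T = 2/43 (approx. 0.0465)
Total utilization U = 3/11 + 2/43 = 151/473
Rounded to 4 decimal places: U = 0.3192
RM (Liu & Layland) bound for 2 tasks = 0.828427; compare with U = 151/473 (approx. 0.319239)
U <= bound, so schedulable by RM sufficient condition.

0.3192


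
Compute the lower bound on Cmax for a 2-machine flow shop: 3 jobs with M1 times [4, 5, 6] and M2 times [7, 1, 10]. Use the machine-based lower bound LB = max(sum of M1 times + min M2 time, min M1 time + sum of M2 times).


LB1 = sum(M1 times) + min(M2 times) = 15 + 1 = 16
LB2 = min(M1 times) + sum(M2 times) = 4 + 18 = 22
Lower bound = max(LB1, LB2) = max(16, 22) = 22

22


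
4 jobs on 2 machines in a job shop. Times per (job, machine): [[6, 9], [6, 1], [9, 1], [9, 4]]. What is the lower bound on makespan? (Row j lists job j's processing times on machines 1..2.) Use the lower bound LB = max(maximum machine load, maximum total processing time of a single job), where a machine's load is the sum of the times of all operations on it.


Machine loads:
  Machine 1: 6 + 6 + 9 + 9 = 30
  Machine 2: 9 + 1 + 1 + 4 = 15
Max machine load = 30
Job totals:
  Job 1: 15
  Job 2: 7
  Job 3: 10
  Job 4: 13
Max job total = 15
Lower bound = max(30, 15) = 30

30


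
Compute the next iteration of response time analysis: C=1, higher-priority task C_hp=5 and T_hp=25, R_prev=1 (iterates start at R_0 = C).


R_next = C + ceil(R_prev / T_hp) * C_hp
ceil(1 / 25) = ceil(0.04) = 1
Interference = 1 * 5 = 5
R_next = 1 + 5 = 6

6


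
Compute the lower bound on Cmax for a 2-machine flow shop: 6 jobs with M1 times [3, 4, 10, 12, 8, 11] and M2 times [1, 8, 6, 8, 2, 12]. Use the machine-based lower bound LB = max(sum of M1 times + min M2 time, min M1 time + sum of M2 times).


LB1 = sum(M1 times) + min(M2 times) = 48 + 1 = 49
LB2 = min(M1 times) + sum(M2 times) = 3 + 37 = 40
Lower bound = max(LB1, LB2) = max(49, 40) = 49

49


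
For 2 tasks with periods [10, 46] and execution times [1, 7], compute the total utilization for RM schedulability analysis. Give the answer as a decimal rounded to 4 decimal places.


Compute individual utilizations (exact fractions):
  Task 1: C/T = 1/10 (approx. 0.1)
  Task 2: C/T = 7/46 (approx. 0.1522)
Total utilization U = 1/10 + 7/46 = 29/115
Rounded to 4 decimal places: U = 0.2522
RM (Liu & Layland) bound for 2 tasks = 0.828427; compare with U = 29/115 (approx. 0.252174)
U <= bound, so schedulable by RM sufficient condition.

0.2522
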